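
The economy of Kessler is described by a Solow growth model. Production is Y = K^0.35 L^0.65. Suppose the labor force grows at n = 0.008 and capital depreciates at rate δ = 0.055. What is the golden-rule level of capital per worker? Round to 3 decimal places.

n + δ = 0.008 + 0.055 = 0.063.
Golden rule sets MPK = n+δ: 0.35·k^(0.35−1) = 0.063, so k_gold = (0.35/0.063)^(1/0.65) ≈ 13.9873.

k_gold ≈ 13.987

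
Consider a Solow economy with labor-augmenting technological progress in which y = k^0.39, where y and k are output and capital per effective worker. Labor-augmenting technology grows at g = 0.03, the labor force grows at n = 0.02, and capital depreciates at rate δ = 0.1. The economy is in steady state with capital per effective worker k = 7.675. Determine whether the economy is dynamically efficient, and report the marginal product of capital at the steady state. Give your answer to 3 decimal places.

n + g + δ = 0.02 + 0.03 + 0.1 = 0.15.
MPK = 0.39·k^(0.39−1) = 0.39·7.675^(-0.61) ≈ 0.1125.
MPK < 0.15, so the economy is dynamically inefficient (over-saving).

dynamically inefficient; MPK ≈ 0.113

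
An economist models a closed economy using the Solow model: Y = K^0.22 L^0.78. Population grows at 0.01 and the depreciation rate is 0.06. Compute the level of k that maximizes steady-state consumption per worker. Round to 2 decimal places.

k_gold ≈ 4.34

Capital per worker breaks even when investment replaces (n + δ)·k; here n + δ = 0.07.
Golden rule sets MPK = n+δ: 0.22·k^(0.22−1) = 0.07, so k_gold = (0.22/0.07)^(1/0.78) ≈ 4.3411.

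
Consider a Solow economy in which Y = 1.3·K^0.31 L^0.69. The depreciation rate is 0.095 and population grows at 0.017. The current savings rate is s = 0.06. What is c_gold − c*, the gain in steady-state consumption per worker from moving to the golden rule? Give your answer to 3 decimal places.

Δc ≈ 0.556

Break-even investment rate: n + δ = 0.017 + 0.095 = 0.112.
Current steady state (s = 0.06): k* = (0.06·1.3/0.112)^(1/0.69) ≈ 0.5919, y* = 1.3·0.5919^0.31 ≈ 1.1050, c* = (1−0.06)·1.1050 ≈ 1.0387.
Setting f'(k) = n+δ gives 0.31·1.3·k^(0.31−1) = 0.112, hence k_gold = (0.31·1.3/0.112)^(1/0.69) ≈ 6.3962.
y_gold = 1.3·6.3962^0.31 ≈ 2.3109, c_gold = y_gold − 0.112·k_gold ≈ 1.5945.
Gain: Δc = 1.5945 − 1.0387 ≈ 0.5558.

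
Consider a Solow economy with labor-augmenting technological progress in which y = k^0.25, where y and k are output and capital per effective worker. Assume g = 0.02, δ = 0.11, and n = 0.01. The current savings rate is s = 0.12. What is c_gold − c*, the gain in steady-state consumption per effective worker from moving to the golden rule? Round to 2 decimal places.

Δc ≈ 0.07

The effective depreciation rate is n + g + δ = 0.01 + 0.02 + 0.11 = 0.14.
Current steady state (s = 0.12): k* = (0.12/0.14)^(1/0.75) ≈ 0.8142, y* = 0.8142^0.25 ≈ 0.9499, c* = (1−0.12)·0.9499 ≈ 0.8359.
Maximizing c = f(k) − (n+g+δ)·k gives f'(k) = n+g+δ, i.e. 0.25·k^(0.25−1) = 0.14, so k_gold = (0.25/0.14)^(1/0.75) ≈ 2.1665.
y_gold = 2.1665^0.25 ≈ 1.2132, c_gold = y_gold − 0.14·k_gold ≈ 0.9099.
Gain: Δc = 0.9099 − 0.8359 ≈ 0.0740.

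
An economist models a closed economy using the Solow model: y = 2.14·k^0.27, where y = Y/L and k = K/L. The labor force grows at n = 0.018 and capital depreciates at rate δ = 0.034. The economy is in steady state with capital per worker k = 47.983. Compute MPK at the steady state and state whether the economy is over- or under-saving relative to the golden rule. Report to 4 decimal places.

over-saving; MPK ≈ 0.0342

Capital per worker breaks even when investment replaces (n + δ)·k; here n + δ = 0.052.
MPK = 0.27·2.14·k^(0.27−1) = 0.27·2.14·47.983^(-0.73) ≈ 0.0342.
MPK < 0.052, so the economy is dynamically inefficient (over-saving).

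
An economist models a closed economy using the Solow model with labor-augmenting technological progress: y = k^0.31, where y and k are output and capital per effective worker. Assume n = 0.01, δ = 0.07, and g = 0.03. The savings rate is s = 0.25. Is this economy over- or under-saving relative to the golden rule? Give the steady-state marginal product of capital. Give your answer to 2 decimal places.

under-saving; MPK ≈ 0.14

Capital per effective worker breaks even when investment replaces (n + g + δ)·k; here n + g + δ = 0.11.
Steady-state k*: s·k^0.31 = 0.11·k gives k* = (0.25/0.11)^(1/0.69) ≈ 3.2865.
MPK = 0.31·3.2865^(-0.69) ≈ 0.1364.
MPK > n+g+δ = 0.11, so the economy is dynamically efficient (under-saving).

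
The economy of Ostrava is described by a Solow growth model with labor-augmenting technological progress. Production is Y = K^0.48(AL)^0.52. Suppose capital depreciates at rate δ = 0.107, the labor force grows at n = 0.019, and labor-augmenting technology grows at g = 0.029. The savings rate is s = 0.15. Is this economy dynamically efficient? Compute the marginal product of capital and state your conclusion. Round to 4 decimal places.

Break-even investment rate: n + g + δ = 0.019 + 0.029 + 0.107 = 0.155.
Steady-state k*: s·k^0.48 = 0.155·k gives k* = (0.15/0.155)^(1/0.52) ≈ 0.9389.
MPK = 0.48·0.9389^(-0.52) ≈ 0.4960.
MPK > n+g+δ = 0.155, so the economy is dynamically efficient (under-saving).

dynamically efficient; MPK ≈ 0.4960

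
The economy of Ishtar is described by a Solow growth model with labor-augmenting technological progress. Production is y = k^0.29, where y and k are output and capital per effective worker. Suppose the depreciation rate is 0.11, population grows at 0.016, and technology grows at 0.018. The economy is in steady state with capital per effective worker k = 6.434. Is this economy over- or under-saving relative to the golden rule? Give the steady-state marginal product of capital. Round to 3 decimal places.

over-saving; MPK ≈ 0.077

Break-even investment rate: n + g + δ = 0.016 + 0.018 + 0.11 = 0.144.
MPK = 0.29·k^(0.29−1) = 0.29·6.434^(-0.71) ≈ 0.0773.
MPK < 0.144, so the economy is dynamically inefficient (over-saving).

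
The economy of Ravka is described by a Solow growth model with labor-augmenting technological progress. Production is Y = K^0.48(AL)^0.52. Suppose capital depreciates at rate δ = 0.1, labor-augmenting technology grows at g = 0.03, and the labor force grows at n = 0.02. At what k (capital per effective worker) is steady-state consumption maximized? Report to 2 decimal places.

k_gold ≈ 9.36

Capital per effective worker breaks even when investment replaces (n + g + δ)·k; here n + g + δ = 0.15.
Golden rule sets MPK = n+g+δ: 0.48·k^(0.48−1) = 0.15, so k_gold = (0.48/0.15)^(1/0.52) ≈ 9.3636.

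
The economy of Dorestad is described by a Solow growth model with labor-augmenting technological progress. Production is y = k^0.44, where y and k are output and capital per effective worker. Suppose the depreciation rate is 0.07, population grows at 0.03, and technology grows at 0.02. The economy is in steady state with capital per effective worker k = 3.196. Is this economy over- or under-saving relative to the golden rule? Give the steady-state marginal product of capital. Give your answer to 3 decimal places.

under-saving; MPK ≈ 0.230

Capital per effective worker breaks even when investment replaces (n + g + δ)·k; here n + g + δ = 0.12.
MPK = 0.44·k^(0.44−1) = 0.44·3.196^(-0.56) ≈ 0.2295.
MPK > 0.12, so the economy is dynamically efficient (under-saving).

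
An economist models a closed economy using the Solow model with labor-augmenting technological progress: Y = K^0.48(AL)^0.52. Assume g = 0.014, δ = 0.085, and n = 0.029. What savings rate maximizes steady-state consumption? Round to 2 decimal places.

n + g + δ = 0.029 + 0.014 + 0.085 = 0.128.
At the golden rule MPK = n+g+δ, and in any Cobb-Douglas steady state s = (n+g+δ)·k/y = MPK·k/y = capital's share 0.48.

s_gold = 0.48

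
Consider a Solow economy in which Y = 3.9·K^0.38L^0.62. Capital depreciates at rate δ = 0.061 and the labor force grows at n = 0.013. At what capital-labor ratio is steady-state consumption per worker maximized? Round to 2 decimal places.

k_gold ≈ 125.71

Capital per worker breaks even when investment replaces (n + δ)·k; here n + δ = 0.074.
Maximizing c = f(k) − (n+δ)·k gives f'(k) = n+δ, i.e. 0.38·3.9·k^(0.38−1) = 0.074, so k_gold = (0.38·3.9/0.074)^(1/0.62) ≈ 125.7134.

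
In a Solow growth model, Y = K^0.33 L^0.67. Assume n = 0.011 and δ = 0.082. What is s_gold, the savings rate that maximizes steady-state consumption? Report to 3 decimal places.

Break-even investment rate: n + δ = 0.011 + 0.082 = 0.093.
At the golden rule MPK = n+δ, and in any Cobb-Douglas steady state s = (n+δ)·k/y = MPK·k/y = capital's share 0.33.

s_gold = 0.330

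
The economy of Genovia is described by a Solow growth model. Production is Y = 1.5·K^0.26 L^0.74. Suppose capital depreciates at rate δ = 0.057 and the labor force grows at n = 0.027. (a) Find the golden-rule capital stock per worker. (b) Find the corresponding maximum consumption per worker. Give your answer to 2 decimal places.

(a) k_gold ≈ 7.96; (b) c_gold ≈ 1.90

Break-even investment rate: n + δ = 0.027 + 0.057 = 0.084.
Maximizing c = f(k) − (n+δ)·k gives f'(k) = n+δ, i.e. 0.26·1.5·k^(0.26−1) = 0.084, so k_gold = (0.26·1.5/0.084)^(1/0.74) ≈ 7.9627.
y_gold = 1.5·7.9627^0.26 ≈ 2.5726; c_gold = y_gold − 0.084·k_gold ≈ 1.9037.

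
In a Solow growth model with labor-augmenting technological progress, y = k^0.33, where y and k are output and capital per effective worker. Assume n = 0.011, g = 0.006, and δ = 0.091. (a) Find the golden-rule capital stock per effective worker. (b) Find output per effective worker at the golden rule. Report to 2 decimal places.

Capital per effective worker breaks even when investment replaces (n + g + δ)·k; here n + g + δ = 0.108.
At the golden rule the marginal product of capital equals n+g+δ: 0.33·k^(0.33−1) = 0.108. Solving, k_gold = (0.33/0.108)^(1/0.67) ≈ 5.2968.
y_gold = 5.2968^0.33 ≈ 1.7335.

(a) k_gold ≈ 5.30; (b) y_gold ≈ 1.73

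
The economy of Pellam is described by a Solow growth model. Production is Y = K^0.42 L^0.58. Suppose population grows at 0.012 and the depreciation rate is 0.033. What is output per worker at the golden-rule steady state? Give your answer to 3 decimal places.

y_gold ≈ 5.040

Capital per worker breaks even when investment replaces (n + δ)·k; here n + δ = 0.045.
Golden rule sets MPK = n+δ: 0.42·k^(0.42−1) = 0.045, so k_gold = (0.42/0.045)^(1/0.58) ≈ 47.0411.
Output: y_gold = k_gold^0.42 = 47.0411^0.42 ≈ 5.0401.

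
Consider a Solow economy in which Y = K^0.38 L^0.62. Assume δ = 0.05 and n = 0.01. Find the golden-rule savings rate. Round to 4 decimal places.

Capital per worker breaks even when investment replaces (n + δ)·k; here n + δ = 0.06.
At the golden rule MPK = n+δ, and in any Cobb-Douglas steady state s = (n+δ)·k/y = MPK·k/y = capital's share 0.38.

s_gold = 0.3800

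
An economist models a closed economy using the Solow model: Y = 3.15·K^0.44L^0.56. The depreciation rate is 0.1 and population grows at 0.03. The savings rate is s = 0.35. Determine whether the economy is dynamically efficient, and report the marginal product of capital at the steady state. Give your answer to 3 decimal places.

n + δ = 0.03 + 0.1 = 0.13.
Steady-state k*: s·A·k^0.44 = 0.13·k gives k* = (0.35·3.15/0.13)^(1/0.56) ≈ 45.4904.
MPK = 0.44·3.15·45.4904^(-0.56) ≈ 0.1634.
MPK > n+δ = 0.13, so the economy is dynamically efficient (under-saving).

dynamically efficient; MPK ≈ 0.163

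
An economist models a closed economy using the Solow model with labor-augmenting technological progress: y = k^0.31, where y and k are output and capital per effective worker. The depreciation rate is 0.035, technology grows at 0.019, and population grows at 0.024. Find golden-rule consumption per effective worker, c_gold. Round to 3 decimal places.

Break-even investment rate: n + g + δ = 0.024 + 0.019 + 0.035 = 0.078.
Setting f'(k) = n+g+δ gives 0.31·k^(0.31−1) = 0.078, hence k_gold = (0.31/0.078)^(1/0.69) ≈ 7.3876.
y_gold = 7.3876^0.31 ≈ 1.8588.
c_gold = y_gold − (n+g+δ)·k_gold = 1.8588 − 0.078·7.3876 ≈ 1.2826.

c_gold ≈ 1.283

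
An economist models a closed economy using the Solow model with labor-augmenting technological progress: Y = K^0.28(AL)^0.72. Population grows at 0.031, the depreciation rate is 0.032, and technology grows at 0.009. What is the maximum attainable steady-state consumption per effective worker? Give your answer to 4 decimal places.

n + g + δ = 0.031 + 0.009 + 0.032 = 0.072.
At the golden rule the marginal product of capital equals n+g+δ: 0.28·k^(0.28−1) = 0.072. Solving, k_gold = (0.28/0.072)^(1/0.72) ≈ 6.5948.
y_gold = 6.5948^0.28 ≈ 1.6958.
c_gold = y_gold − (n+g+δ)·k_gold = 1.6958 − 0.072·6.5948 ≈ 1.2210.

c_gold ≈ 1.2210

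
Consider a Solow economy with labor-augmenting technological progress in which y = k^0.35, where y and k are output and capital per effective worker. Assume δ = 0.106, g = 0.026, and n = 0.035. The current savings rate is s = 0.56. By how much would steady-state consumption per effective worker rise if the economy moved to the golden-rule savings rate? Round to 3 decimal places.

Δc ≈ 0.124

Capital per effective worker breaks even when investment replaces (n + g + δ)·k; here n + g + δ = 0.167.
Current steady state (s = 0.56): k* = (0.56/0.167)^(1/0.65) ≈ 6.4331, y* = 6.4331^0.35 ≈ 1.9184, c* = (1−0.56)·1.9184 ≈ 0.8441.
At the golden rule the marginal product of capital equals n+g+δ: 0.35·k^(0.35−1) = 0.167. Solving, k_gold = (0.35/0.167)^(1/0.65) ≈ 3.1217.
y_gold = 3.1217^0.35 ≈ 1.4895, c_gold = y_gold − 0.167·k_gold ≈ 0.9682.
Gain: Δc = 0.9682 − 0.8441 ≈ 0.1241.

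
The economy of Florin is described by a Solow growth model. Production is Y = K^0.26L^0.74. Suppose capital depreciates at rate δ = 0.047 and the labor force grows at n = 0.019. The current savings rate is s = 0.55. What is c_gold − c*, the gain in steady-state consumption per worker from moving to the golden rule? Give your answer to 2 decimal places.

Break-even investment rate: n + δ = 0.019 + 0.047 = 0.066.
Current steady state (s = 0.55): k* = (0.55/0.066)^(1/0.74) ≈ 17.5529, y* = 17.5529^0.26 ≈ 2.1064, c* = (1−0.55)·2.1064 ≈ 0.9479.
Setting f'(k) = n+δ gives 0.26·k^(0.26−1) = 0.066, hence k_gold = (0.26/0.066)^(1/0.74) ≈ 6.3773.
y_gold = 6.3773^0.26 ≈ 1.6188, c_gold = y_gold − 0.066·k_gold ≈ 1.1979.
Gain: Δc = 1.1979 − 0.9479 ≈ 0.2501.

Δc ≈ 0.25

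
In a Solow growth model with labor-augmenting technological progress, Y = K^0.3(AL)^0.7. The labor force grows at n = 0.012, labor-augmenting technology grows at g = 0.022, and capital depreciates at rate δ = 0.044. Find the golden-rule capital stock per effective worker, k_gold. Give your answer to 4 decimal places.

Capital per effective worker breaks even when investment replaces (n + g + δ)·k; here n + g + δ = 0.078.
Setting f'(k) = n+g+δ gives 0.3·k^(0.3−1) = 0.078, hence k_gold = (0.3/0.078)^(1/0.7) ≈ 6.8510.

k_gold ≈ 6.8510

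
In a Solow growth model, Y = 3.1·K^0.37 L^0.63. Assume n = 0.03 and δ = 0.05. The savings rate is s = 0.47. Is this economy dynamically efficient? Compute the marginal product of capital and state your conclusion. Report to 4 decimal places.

dynamically inefficient; MPK ≈ 0.0630

Capital per worker breaks even when investment replaces (n + δ)·k; here n + δ = 0.08.
Steady-state k*: s·A·k^0.37 = 0.08·k gives k* = (0.47·3.1/0.08)^(1/0.63) ≈ 100.1352.
MPK = 0.37·3.1·100.1352^(-0.63) ≈ 0.0630.
MPK < n+δ = 0.08, so the economy is dynamically inefficient (over-saving).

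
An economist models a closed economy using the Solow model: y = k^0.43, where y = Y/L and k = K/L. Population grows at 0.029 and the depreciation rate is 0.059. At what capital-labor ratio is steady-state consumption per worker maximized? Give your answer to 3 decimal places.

k_gold ≈ 16.171

Capital per worker breaks even when investment replaces (n + δ)·k; here n + δ = 0.088.
Maximizing c = f(k) − (n+δ)·k gives f'(k) = n+δ, i.e. 0.43·k^(0.43−1) = 0.088, so k_gold = (0.43/0.088)^(1/0.57) ≈ 16.1714.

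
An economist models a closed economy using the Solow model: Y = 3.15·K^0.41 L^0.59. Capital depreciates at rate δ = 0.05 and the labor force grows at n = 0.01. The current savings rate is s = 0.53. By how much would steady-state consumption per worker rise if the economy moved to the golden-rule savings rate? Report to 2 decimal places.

Δc ≈ 0.75

Break-even investment rate: n + δ = 0.01 + 0.05 = 0.06.
Current steady state (s = 0.53): k* = (0.53·3.15/0.06)^(1/0.59) ≈ 280.6695, y* = 3.15·280.6695^0.41 ≈ 31.7739, c* = (1−0.53)·31.7739 ≈ 14.9337.
Golden rule sets MPK = n+δ: 0.41·3.15·k^(0.41−1) = 0.06, so k_gold = (0.41·3.15/0.06)^(1/0.59) ≈ 181.6459.
y_gold = 3.15·181.6459^0.41 ≈ 26.5823, c_gold = y_gold − 0.06·k_gold ≈ 15.6836.
Gain: Δc = 15.6836 − 14.9337 ≈ 0.7498.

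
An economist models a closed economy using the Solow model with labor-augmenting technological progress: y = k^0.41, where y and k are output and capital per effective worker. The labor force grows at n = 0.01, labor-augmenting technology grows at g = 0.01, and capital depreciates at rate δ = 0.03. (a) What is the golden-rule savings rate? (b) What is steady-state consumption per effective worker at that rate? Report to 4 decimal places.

n + g + δ = 0.01 + 0.01 + 0.03 = 0.05.
For Cobb-Douglas, s_gold equals capital's share: s_gold = 0.41.
Golden rule sets MPK = n+g+δ: 0.41·k^(0.41−1) = 0.05, so k_gold = (0.41/0.05)^(1/0.59) ≈ 35.3865.
y_gold = 35.3865^0.41 ≈ 4.3154; c_gold = (1−0.41)·y_gold ≈ 2.5461.

(a) s_gold = 0.4100; (b) c_gold ≈ 2.5461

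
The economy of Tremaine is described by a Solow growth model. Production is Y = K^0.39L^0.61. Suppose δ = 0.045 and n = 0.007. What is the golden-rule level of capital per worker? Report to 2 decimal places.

Capital per worker breaks even when investment replaces (n + δ)·k; here n + δ = 0.052.
At the golden rule the marginal product of capital equals n+δ: 0.39·k^(0.39−1) = 0.052. Solving, k_gold = (0.39/0.052)^(1/0.61) ≈ 27.1974.

k_gold ≈ 27.20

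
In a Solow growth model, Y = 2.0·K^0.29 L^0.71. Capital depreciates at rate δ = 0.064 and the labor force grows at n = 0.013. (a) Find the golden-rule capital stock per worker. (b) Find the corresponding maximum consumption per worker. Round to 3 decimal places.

n + δ = 0.013 + 0.064 = 0.077.
Golden rule sets MPK = n+δ: 0.29·2.0·k^(0.29−1) = 0.077, so k_gold = (0.29·2.0/0.077)^(1/0.71) ≈ 17.1839.
y_gold = 2.0·17.1839^0.29 ≈ 4.5626; c_gold = y_gold − 0.077·k_gold ≈ 3.2395.

(a) k_gold ≈ 17.184; (b) c_gold ≈ 3.239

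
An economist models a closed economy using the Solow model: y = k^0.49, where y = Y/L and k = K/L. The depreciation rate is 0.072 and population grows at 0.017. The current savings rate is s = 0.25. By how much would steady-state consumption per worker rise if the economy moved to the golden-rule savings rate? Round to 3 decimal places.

Δc ≈ 0.603

The effective depreciation rate is n + δ = 0.017 + 0.072 = 0.089.
Current steady state (s = 0.25): k* = (0.25/0.089)^(1/0.51) ≈ 7.5772, y* = 7.5772^0.49 ≈ 2.6975, c* = (1−0.25)·2.6975 ≈ 2.0231.
Golden rule sets MPK = n+δ: 0.49·k^(0.49−1) = 0.089, so k_gold = (0.49/0.089)^(1/0.51) ≈ 28.3505.
y_gold = 28.3505^0.49 ≈ 5.1494, c_gold = y_gold − 0.089·k_gold ≈ 2.6262.
Gain: Δc = 2.6262 − 2.0231 ≈ 0.6031.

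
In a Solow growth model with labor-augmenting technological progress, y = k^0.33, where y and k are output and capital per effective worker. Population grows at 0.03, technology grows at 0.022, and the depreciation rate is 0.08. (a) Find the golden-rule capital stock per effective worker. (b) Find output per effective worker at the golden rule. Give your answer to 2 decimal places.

The effective depreciation rate is n + g + δ = 0.03 + 0.022 + 0.08 = 0.132.
At the golden rule the marginal product of capital equals n+g+δ: 0.33·k^(0.33−1) = 0.132. Solving, k_gold = (0.33/0.132)^(1/0.67) ≈ 3.9259.
y_gold = 3.9259^0.33 ≈ 1.5704.

(a) k_gold ≈ 3.93; (b) y_gold ≈ 1.57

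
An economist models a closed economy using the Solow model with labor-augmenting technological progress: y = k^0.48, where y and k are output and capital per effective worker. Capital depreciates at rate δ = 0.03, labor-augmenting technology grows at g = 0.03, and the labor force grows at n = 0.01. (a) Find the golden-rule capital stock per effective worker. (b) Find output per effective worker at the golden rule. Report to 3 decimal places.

The effective depreciation rate is n + g + δ = 0.01 + 0.03 + 0.03 = 0.07.
Golden rule sets MPK = n+g+δ: 0.48·k^(0.48−1) = 0.07, so k_gold = (0.48/0.07)^(1/0.52) ≈ 40.5478.
y_gold = 40.5478^0.48 ≈ 5.9132.

(a) k_gold ≈ 40.548; (b) y_gold ≈ 5.913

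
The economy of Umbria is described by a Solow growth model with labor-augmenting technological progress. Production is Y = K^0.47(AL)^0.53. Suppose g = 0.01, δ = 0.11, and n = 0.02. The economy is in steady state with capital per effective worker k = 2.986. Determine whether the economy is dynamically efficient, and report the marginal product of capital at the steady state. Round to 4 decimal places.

dynamically efficient; MPK ≈ 0.2632

The effective depreciation rate is n + g + δ = 0.02 + 0.01 + 0.11 = 0.14.
MPK = 0.47·k^(0.47−1) = 0.47·2.986^(-0.53) ≈ 0.2632.
MPK > 0.14, so the economy is dynamically efficient (under-saving).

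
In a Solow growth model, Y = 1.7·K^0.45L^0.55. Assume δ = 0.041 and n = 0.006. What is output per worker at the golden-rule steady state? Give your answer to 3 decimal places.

y_gold ≈ 16.662

The effective depreciation rate is n + δ = 0.006 + 0.041 = 0.047.
Setting f'(k) = n+δ gives 0.45·1.7·k^(0.45−1) = 0.047, hence k_gold = (0.45·1.7/0.047)^(1/0.55) ≈ 159.5302.
Output: y_gold = 1.7·k_gold^0.45 = 1.7·159.5302^0.45 ≈ 16.6620.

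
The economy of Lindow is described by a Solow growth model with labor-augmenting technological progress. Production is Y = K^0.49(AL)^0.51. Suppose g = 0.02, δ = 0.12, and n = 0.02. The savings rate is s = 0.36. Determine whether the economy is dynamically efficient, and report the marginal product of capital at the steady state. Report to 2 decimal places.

dynamically efficient; MPK ≈ 0.22

n + g + δ = 0.02 + 0.02 + 0.12 = 0.16.
Steady-state k*: s·k^0.49 = 0.16·k gives k* = (0.36/0.16)^(1/0.51) ≈ 4.9040.
MPK = 0.49·4.9040^(-0.51) ≈ 0.2178.
MPK > n+g+δ = 0.16, so the economy is dynamically efficient (under-saving).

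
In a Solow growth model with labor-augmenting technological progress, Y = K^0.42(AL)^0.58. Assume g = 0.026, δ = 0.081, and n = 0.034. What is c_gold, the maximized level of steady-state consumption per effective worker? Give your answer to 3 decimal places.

Break-even investment rate: n + g + δ = 0.034 + 0.026 + 0.081 = 0.141.
Maximizing c = f(k) − (n+g+δ)·k gives f'(k) = n+g+δ, i.e. 0.42·k^(0.42−1) = 0.141, so k_gold = (0.42/0.141)^(1/0.58) ≈ 6.5659.
y_gold = 6.5659^0.42 ≈ 2.2043.
c_gold = y_gold − (n+g+δ)·k_gold = 2.2043 − 0.141·6.5659 ≈ 1.2785.

c_gold ≈ 1.278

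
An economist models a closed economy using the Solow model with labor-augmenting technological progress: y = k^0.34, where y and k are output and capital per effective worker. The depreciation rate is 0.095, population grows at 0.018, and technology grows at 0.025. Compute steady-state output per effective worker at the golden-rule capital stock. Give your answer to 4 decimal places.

y_gold ≈ 1.5912

n + g + δ = 0.018 + 0.025 + 0.095 = 0.138.
Setting f'(k) = n+g+δ gives 0.34·k^(0.34−1) = 0.138, hence k_gold = (0.34/0.138)^(1/0.66) ≈ 3.9204.
Output: y_gold = k_gold^0.34 = 3.9204^0.34 ≈ 1.5912.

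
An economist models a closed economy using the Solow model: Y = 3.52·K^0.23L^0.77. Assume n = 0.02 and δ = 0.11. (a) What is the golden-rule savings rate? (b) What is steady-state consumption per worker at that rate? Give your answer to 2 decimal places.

Capital per worker breaks even when investment replaces (n + δ)·k; here n + δ = 0.13.
For Cobb-Douglas, s_gold equals capital's share: s_gold = 0.23.
Golden rule sets MPK = n+δ: 0.23·3.52·k^(0.23−1) = 0.13, so k_gold = (0.23·3.52/0.13)^(1/0.77) ≈ 10.7546.
y_gold = 3.52·10.7546^0.23 ≈ 6.0787; c_gold = (1−0.23)·y_gold ≈ 4.6806.

(a) s_gold = 0.23; (b) c_gold ≈ 4.68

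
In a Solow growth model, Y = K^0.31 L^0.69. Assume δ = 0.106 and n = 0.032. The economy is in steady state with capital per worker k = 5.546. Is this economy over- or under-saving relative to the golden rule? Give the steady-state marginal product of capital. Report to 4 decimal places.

The effective depreciation rate is n + δ = 0.032 + 0.106 = 0.138.
MPK = 0.31·k^(0.31−1) = 0.31·5.546^(-0.69) ≈ 0.0951.
MPK < 0.138, so the economy is dynamically inefficient (over-saving).

over-saving; MPK ≈ 0.0951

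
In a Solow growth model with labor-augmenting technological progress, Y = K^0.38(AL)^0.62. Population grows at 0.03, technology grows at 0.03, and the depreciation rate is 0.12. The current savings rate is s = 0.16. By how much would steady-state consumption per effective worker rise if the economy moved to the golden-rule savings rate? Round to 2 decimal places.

Δc ≈ 0.20

The effective depreciation rate is n + g + δ = 0.03 + 0.03 + 0.12 = 0.18.
Current steady state (s = 0.16): k* = (0.16/0.18)^(1/0.62) ≈ 0.8270, y* = 0.8270^0.38 ≈ 0.9304, c* = (1−0.16)·0.9304 ≈ 0.7815.
Golden rule sets MPK = n+g+δ: 0.38·k^(0.38−1) = 0.18, so k_gold = (0.38/0.18)^(1/0.62) ≈ 3.3374.
y_gold = 3.3374^0.38 ≈ 1.5809, c_gold = y_gold − 0.18·k_gold ≈ 0.9801.
Gain: Δc = 0.9801 − 0.7815 ≈ 0.1986.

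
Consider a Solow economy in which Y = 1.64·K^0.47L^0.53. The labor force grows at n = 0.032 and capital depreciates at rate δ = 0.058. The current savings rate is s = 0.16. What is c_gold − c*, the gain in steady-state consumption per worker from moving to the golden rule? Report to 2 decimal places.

Δc ≈ 2.28

The effective depreciation rate is n + δ = 0.032 + 0.058 = 0.09.
Current steady state (s = 0.16): k* = (0.16·1.64/0.09)^(1/0.53) ≈ 7.5307, y* = 1.64·7.5307^0.47 ≈ 4.2360, c* = (1−0.16)·4.2360 ≈ 3.5582.
Setting f'(k) = n+δ gives 0.47·1.64·k^(0.47−1) = 0.09, hence k_gold = (0.47·1.64/0.09)^(1/0.53) ≈ 57.5188.
y_gold = 1.64·57.5188^0.47 ≈ 11.0142, c_gold = y_gold − 0.09·k_gold ≈ 5.8375.
Gain: Δc = 5.8375 − 3.5582 ≈ 2.2793.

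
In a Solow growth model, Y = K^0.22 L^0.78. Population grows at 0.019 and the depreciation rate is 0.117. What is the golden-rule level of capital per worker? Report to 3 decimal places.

Capital per worker breaks even when investment replaces (n + δ)·k; here n + δ = 0.136.
At the golden rule the marginal product of capital equals n+δ: 0.22·k^(0.22−1) = 0.136. Solving, k_gold = (0.22/0.136)^(1/0.78) ≈ 1.8527.

k_gold ≈ 1.853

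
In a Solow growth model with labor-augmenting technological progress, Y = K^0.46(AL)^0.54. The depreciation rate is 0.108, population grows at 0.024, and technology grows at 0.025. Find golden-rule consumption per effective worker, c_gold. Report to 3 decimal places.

c_gold ≈ 1.349

Break-even investment rate: n + g + δ = 0.024 + 0.025 + 0.108 = 0.157.
At the golden rule the marginal product of capital equals n+g+δ: 0.46·k^(0.46−1) = 0.157. Solving, k_gold = (0.46/0.157)^(1/0.54) ≈ 7.3207.
y_gold = 7.3207^0.46 ≈ 2.4986.
c_gold = y_gold − (n+g+δ)·k_gold = 2.4986 − 0.157·7.3207 ≈ 1.3492.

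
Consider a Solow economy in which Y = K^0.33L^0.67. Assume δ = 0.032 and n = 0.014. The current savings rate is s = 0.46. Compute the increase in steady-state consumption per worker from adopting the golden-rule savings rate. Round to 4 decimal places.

Δc ≈ 0.0898

Capital per worker breaks even when investment replaces (n + δ)·k; here n + δ = 0.046.
Current steady state (s = 0.46): k* = (0.46/0.046)^(1/0.67) ≈ 31.0840, y* = 31.0840^0.33 ≈ 3.1084, c* = (1−0.46)·3.1084 ≈ 1.6785.
Maximizing c = f(k) − (n+δ)·k gives f'(k) = n+δ, i.e. 0.33·k^(0.33−1) = 0.046, so k_gold = (0.33/0.046)^(1/0.67) ≈ 18.9342.
y_gold = 18.9342^0.33 ≈ 2.6393, c_gold = y_gold − 0.046·k_gold ≈ 1.7683.
Gain: Δc = 1.7683 − 1.6785 ≈ 0.0898.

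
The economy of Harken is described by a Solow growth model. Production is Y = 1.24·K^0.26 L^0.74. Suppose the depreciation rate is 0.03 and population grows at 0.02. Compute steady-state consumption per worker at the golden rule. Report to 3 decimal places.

n + δ = 0.02 + 0.03 = 0.05.
Setting f'(k) = n+δ gives 0.26·1.24·k^(0.26−1) = 0.05, hence k_gold = (0.26·1.24/0.05)^(1/0.74) ≈ 12.4113.
y_gold = 1.24·12.4113^0.26 ≈ 2.3868.
c_gold = y_gold − (n+δ)·k_gold = 2.3868 − 0.05·12.4113 ≈ 1.7662.

c_gold ≈ 1.766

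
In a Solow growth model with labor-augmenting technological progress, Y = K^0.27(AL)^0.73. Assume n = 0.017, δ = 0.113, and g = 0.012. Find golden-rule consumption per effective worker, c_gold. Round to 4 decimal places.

c_gold ≈ 0.9259

The effective depreciation rate is n + g + δ = 0.017 + 0.012 + 0.113 = 0.142.
Setting f'(k) = n+g+δ gives 0.27·k^(0.27−1) = 0.142, hence k_gold = (0.27/0.142)^(1/0.73) ≈ 2.4115.
y_gold = 2.4115^0.27 ≈ 1.2683.
c_gold = y_gold − (n+g+δ)·k_gold = 1.2683 − 0.142·2.4115 ≈ 0.9259.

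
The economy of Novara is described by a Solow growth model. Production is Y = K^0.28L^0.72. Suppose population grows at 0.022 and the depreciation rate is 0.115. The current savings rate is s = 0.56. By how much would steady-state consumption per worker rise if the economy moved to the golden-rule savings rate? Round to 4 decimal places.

Break-even investment rate: n + δ = 0.022 + 0.115 = 0.137.
Current steady state (s = 0.56): k* = (0.56/0.137)^(1/0.72) ≈ 7.0674, y* = 7.0674^0.28 ≈ 1.7290, c* = (1−0.56)·1.7290 ≈ 0.7608.
Maximizing c = f(k) − (n+δ)·k gives f'(k) = n+δ, i.e. 0.28·k^(0.28−1) = 0.137, so k_gold = (0.28/0.137)^(1/0.72) ≈ 2.6988.
y_gold = 2.6988^0.28 ≈ 1.3205, c_gold = y_gold − 0.137·k_gold ≈ 0.9507.
Gain: Δc = 0.9507 − 0.7608 ≈ 0.1900.

Δc ≈ 0.1900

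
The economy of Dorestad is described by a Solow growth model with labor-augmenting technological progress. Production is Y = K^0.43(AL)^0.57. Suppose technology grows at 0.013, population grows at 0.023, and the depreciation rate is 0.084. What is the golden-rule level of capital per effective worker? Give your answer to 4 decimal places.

k_gold ≈ 9.3850

Break-even investment rate: n + g + δ = 0.023 + 0.013 + 0.084 = 0.12.
Maximizing c = f(k) − (n+g+δ)·k gives f'(k) = n+g+δ, i.e. 0.43·k^(0.43−1) = 0.12, so k_gold = (0.43/0.12)^(1/0.57) ≈ 9.3850.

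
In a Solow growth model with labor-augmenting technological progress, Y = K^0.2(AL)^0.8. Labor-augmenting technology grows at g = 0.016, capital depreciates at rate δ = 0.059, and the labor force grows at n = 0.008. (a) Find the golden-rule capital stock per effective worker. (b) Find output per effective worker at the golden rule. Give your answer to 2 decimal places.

(a) k_gold ≈ 3.00; (b) y_gold ≈ 1.25

Break-even investment rate: n + g + δ = 0.008 + 0.016 + 0.059 = 0.083.
At the golden rule the marginal product of capital equals n+g+δ: 0.2·k^(0.2−1) = 0.083. Solving, k_gold = (0.2/0.083)^(1/0.8) ≈ 3.0022.
y_gold = 3.0022^0.2 ≈ 1.2459.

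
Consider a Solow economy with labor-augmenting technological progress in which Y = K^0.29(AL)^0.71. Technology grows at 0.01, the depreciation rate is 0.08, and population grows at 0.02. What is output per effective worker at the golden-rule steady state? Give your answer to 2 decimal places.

y_gold ≈ 1.49

Break-even investment rate: n + g + δ = 0.02 + 0.01 + 0.08 = 0.11.
At the golden rule the marginal product of capital equals n+g+δ: 0.29·k^(0.29−1) = 0.11. Solving, k_gold = (0.29/0.11)^(1/0.71) ≈ 3.9171.
Output: y_gold = k_gold^0.29 = 3.9171^0.29 ≈ 1.4858.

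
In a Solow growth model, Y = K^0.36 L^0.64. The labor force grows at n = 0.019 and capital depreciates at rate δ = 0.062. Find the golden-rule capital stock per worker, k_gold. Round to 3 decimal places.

Capital per worker breaks even when investment replaces (n + δ)·k; here n + δ = 0.081.
At the golden rule the marginal product of capital equals n+δ: 0.36·k^(0.36−1) = 0.081. Solving, k_gold = (0.36/0.081)^(1/0.64) ≈ 10.2852.

k_gold ≈ 10.285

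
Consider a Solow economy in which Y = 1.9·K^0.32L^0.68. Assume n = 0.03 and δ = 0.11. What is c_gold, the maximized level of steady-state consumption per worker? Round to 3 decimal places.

The effective depreciation rate is n + δ = 0.03 + 0.11 = 0.14.
Setting f'(k) = n+δ gives 0.32·1.9·k^(0.32−1) = 0.14, hence k_gold = (0.32·1.9/0.14)^(1/0.68) ≈ 8.6677.
y_gold = 1.9·8.6677^0.32 ≈ 3.7921.
c_gold = y_gold − (n+δ)·k_gold = 3.7921 − 0.14·8.6677 ≈ 2.5786.

c_gold ≈ 2.579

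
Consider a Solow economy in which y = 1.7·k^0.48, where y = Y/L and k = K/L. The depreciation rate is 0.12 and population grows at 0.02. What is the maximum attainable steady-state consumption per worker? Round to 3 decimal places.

c_gold ≈ 4.499

Break-even investment rate: n + δ = 0.02 + 0.12 = 0.14.
Golden rule sets MPK = n+δ: 0.48·1.7·k^(0.48−1) = 0.14, so k_gold = (0.48·1.7/0.14)^(1/0.52) ≈ 29.6644.
y_gold = 1.7·29.6644^0.48 ≈ 8.6521.
c_gold = y_gold − (n+δ)·k_gold = 8.6521 − 0.14·29.6644 ≈ 4.4991.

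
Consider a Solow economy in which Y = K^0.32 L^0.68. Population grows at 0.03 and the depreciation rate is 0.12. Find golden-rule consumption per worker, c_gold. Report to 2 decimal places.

The effective depreciation rate is n + δ = 0.03 + 0.12 = 0.15.
Golden rule sets MPK = n+δ: 0.32·k^(0.32−1) = 0.15, so k_gold = (0.32/0.15)^(1/0.68) ≈ 3.0473.
y_gold = 3.0473^0.32 ≈ 1.4284.
c_gold = y_gold − (n+δ)·k_gold = 1.4284 − 0.15·3.0473 ≈ 0.9713.

c_gold ≈ 0.97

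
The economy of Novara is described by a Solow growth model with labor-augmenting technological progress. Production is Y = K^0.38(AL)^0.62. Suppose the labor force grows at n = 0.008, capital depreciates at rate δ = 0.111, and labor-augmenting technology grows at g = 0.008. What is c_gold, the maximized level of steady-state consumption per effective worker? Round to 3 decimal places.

c_gold ≈ 1.214

n + g + δ = 0.008 + 0.008 + 0.111 = 0.127.
Golden rule sets MPK = n+g+δ: 0.38·k^(0.38−1) = 0.127, so k_gold = (0.38/0.127)^(1/0.62) ≈ 5.8575.
y_gold = 5.8575^0.38 ≈ 1.9576.
c_gold = y_gold − (n+g+δ)·k_gold = 1.9576 − 0.127·5.8575 ≈ 1.2137.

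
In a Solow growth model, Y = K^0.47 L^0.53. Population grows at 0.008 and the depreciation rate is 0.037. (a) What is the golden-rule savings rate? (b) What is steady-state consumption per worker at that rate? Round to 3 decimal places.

n + δ = 0.008 + 0.037 = 0.045.
For Cobb-Douglas, s_gold equals capital's share: s_gold = 0.47.
Golden rule sets MPK = n+δ: 0.47·k^(0.47−1) = 0.045, so k_gold = (0.47/0.045)^(1/0.53) ≈ 83.6421.
y_gold = 83.6421^0.47 ≈ 8.0083; c_gold = (1−0.47)·y_gold ≈ 4.2444.

(a) s_gold = 0.470; (b) c_gold ≈ 4.244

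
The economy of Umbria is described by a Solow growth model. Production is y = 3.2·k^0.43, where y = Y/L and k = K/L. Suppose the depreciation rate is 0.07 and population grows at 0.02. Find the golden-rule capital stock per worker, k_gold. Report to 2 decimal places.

k_gold ≈ 119.63

Capital per worker breaks even when investment replaces (n + δ)·k; here n + δ = 0.09.
Maximizing c = f(k) − (n+δ)·k gives f'(k) = n+δ, i.e. 0.43·3.2·k^(0.43−1) = 0.09, so k_gold = (0.43·3.2/0.09)^(1/0.57) ≈ 119.6334.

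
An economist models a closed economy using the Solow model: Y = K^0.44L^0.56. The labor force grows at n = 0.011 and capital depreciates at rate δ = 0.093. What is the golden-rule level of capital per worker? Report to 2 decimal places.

n + δ = 0.011 + 0.093 = 0.104.
At the golden rule the marginal product of capital equals n+δ: 0.44·k^(0.44−1) = 0.104. Solving, k_gold = (0.44/0.104)^(1/0.56) ≈ 13.1403.

k_gold ≈ 13.14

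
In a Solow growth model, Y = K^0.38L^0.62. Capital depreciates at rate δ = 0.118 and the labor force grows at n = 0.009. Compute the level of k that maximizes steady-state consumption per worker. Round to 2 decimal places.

n + δ = 0.009 + 0.118 = 0.127.
Setting f'(k) = n+δ gives 0.38·k^(0.38−1) = 0.127, hence k_gold = (0.38/0.127)^(1/0.62) ≈ 5.8575.

k_gold ≈ 5.86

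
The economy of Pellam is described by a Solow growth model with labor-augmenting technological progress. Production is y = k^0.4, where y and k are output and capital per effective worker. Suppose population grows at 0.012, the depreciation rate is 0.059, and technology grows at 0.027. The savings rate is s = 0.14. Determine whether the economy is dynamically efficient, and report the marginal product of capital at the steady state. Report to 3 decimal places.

dynamically efficient; MPK ≈ 0.280

Capital per effective worker breaks even when investment replaces (n + g + δ)·k; here n + g + δ = 0.098.
Steady-state k*: s·k^0.4 = 0.098·k gives k* = (0.14/0.098)^(1/0.6) ≈ 1.8120.
MPK = 0.4·1.8120^(-0.6) ≈ 0.2800.
MPK > n+g+δ = 0.098, so the economy is dynamically efficient (under-saving).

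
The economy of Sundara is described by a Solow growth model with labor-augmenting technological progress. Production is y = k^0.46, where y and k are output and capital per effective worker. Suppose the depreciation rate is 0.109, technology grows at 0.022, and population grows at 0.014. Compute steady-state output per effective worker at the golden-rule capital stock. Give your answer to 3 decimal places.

y_gold ≈ 2.674

Break-even investment rate: n + g + δ = 0.014 + 0.022 + 0.109 = 0.145.
At the golden rule the marginal product of capital equals n+g+δ: 0.46·k^(0.46−1) = 0.145. Solving, k_gold = (0.46/0.145)^(1/0.54) ≈ 8.4820.
Output: y_gold = k_gold^0.46 = 8.4820^0.46 ≈ 2.6737.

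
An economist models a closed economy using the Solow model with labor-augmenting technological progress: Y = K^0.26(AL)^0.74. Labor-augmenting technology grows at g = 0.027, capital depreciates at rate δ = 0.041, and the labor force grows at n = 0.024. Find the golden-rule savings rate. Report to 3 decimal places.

s_gold = 0.260

The effective depreciation rate is n + g + δ = 0.024 + 0.027 + 0.041 = 0.092.
At the golden rule MPK = n+g+δ, and in any Cobb-Douglas steady state s = (n+g+δ)·k/y = MPK·k/y = capital's share 0.26.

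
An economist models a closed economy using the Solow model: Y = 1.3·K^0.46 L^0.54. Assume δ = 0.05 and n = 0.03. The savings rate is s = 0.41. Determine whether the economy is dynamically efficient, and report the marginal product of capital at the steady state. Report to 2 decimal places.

dynamically efficient; MPK ≈ 0.09

Break-even investment rate: n + δ = 0.03 + 0.05 = 0.08.
Steady-state k*: s·A·k^0.46 = 0.08·k gives k* = (0.41·1.3/0.08)^(1/0.54) ≈ 33.5161.
MPK = 0.46·1.3·33.5161^(-0.54) ≈ 0.0898.
MPK > n+δ = 0.08, so the economy is dynamically efficient (under-saving).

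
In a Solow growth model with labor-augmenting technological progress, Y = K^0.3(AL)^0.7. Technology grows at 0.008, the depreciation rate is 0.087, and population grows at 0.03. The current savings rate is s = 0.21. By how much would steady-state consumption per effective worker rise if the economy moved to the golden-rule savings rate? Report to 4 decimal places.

Capital per effective worker breaks even when investment replaces (n + g + δ)·k; here n + g + δ = 0.125.
Current steady state (s = 0.21): k* = (0.21/0.125)^(1/0.7) ≈ 2.0983, y* = 2.0983^0.3 ≈ 1.2490, c* = (1−0.21)·1.2490 ≈ 0.9867.
At the golden rule the marginal product of capital equals n+g+δ: 0.3·k^(0.3−1) = 0.125. Solving, k_gold = (0.3/0.125)^(1/0.7) ≈ 3.4927.
y_gold = 3.4927^0.3 ≈ 1.4553, c_gold = y_gold − 0.125·k_gold ≈ 1.0187.
Gain: Δc = 1.0187 − 0.9867 ≈ 0.0320.

Δc ≈ 0.0320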